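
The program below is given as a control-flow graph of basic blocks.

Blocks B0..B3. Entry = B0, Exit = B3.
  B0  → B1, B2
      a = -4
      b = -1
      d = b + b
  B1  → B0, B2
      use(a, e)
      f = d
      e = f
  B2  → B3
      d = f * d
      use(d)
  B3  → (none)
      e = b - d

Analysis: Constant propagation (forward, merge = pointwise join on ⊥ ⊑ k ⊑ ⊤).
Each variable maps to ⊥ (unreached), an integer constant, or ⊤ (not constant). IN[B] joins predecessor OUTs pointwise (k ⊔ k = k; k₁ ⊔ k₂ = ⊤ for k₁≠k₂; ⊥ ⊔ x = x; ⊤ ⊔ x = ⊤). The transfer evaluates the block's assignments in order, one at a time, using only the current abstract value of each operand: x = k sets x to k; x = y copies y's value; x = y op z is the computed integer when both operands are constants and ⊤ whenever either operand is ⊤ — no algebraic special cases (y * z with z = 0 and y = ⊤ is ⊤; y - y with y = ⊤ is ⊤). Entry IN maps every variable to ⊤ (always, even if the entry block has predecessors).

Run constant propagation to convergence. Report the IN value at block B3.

Answer: {a: -4, b: -1, c: ⊤, d: ⊤, e: ⊤, f: ⊤}

Trace:
Per-block solution:
  B0:   IN=(all ⊤)   OUT={a:-4, b:-1, d:-2; rest ⊤}
  B1:   IN={a:-4, b:-1, d:-2; rest ⊤}   OUT={a:-4, b:-1, d:-2, e:-2, f:-2; rest ⊤}
  B2:   IN={a:-4, b:-1, d:-2; rest ⊤}   OUT={a:-4, b:-1; rest ⊤}
  B3:   IN={a:-4, b:-1; rest ⊤}   OUT={a:-4, b:-1; rest ⊤}

Merge at B3: IN[B3] = OUT[B2] = {a: -4, b: -1, c: ⊤, d: ⊤, e: ⊤, f: ⊤}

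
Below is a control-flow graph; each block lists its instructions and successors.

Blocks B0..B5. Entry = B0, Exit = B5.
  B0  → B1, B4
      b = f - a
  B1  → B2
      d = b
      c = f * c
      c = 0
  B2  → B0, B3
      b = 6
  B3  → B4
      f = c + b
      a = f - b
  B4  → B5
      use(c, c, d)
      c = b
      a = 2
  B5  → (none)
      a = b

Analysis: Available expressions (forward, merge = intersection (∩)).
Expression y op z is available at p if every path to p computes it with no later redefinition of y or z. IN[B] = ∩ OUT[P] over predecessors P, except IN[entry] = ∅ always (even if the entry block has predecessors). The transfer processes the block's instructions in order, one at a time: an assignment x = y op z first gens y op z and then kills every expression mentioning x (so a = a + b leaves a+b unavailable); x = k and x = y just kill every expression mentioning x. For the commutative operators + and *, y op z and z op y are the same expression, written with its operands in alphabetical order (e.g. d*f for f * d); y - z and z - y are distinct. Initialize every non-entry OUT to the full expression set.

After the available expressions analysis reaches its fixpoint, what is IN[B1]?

Fixpoint table:
  B0:  IN={}  OUT={f-a}
  B1:  IN={f-a}  OUT={f-a}
  B2:  IN={f-a}  OUT={f-a}
  B3:  IN={f-a}  OUT={b+c, f-b}
  B4:  IN={}  OUT={}
  B5:  IN={}  OUT={}

Merge at B1: IN[B1] = OUT[B0] = {f-a}

Answer: {f-a}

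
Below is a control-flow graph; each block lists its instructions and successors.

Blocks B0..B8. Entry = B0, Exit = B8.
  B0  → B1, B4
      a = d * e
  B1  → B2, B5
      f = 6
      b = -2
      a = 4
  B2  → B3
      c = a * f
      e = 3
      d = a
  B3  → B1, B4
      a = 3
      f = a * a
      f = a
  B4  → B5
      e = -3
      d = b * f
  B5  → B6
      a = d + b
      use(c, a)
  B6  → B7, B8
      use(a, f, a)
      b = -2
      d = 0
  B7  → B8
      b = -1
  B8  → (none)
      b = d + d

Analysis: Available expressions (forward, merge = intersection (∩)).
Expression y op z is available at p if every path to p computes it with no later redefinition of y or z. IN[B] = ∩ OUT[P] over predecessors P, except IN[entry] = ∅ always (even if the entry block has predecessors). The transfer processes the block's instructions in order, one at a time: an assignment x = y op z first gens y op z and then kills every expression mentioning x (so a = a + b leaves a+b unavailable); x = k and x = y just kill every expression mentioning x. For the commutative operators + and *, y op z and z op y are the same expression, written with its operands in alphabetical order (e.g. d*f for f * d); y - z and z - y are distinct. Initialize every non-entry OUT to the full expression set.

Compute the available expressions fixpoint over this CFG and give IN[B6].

Per-block solution:
  B0: | IN={} | OUT={d*e}
  B1: | IN={} | OUT={}
  B2: | IN={} | OUT={a*f}
  B3: | IN={a*f} | OUT={a*a}
  B4: | IN={} | OUT={b*f}
  B5: | IN={} | OUT={b+d}
  B6: | IN={b+d} | OUT={}
  B7: | IN={} | OUT={}
  B8: | IN={} | OUT={d+d}

Merge at B6: IN[B6] = OUT[B5] = {b+d}

Answer: {b+d}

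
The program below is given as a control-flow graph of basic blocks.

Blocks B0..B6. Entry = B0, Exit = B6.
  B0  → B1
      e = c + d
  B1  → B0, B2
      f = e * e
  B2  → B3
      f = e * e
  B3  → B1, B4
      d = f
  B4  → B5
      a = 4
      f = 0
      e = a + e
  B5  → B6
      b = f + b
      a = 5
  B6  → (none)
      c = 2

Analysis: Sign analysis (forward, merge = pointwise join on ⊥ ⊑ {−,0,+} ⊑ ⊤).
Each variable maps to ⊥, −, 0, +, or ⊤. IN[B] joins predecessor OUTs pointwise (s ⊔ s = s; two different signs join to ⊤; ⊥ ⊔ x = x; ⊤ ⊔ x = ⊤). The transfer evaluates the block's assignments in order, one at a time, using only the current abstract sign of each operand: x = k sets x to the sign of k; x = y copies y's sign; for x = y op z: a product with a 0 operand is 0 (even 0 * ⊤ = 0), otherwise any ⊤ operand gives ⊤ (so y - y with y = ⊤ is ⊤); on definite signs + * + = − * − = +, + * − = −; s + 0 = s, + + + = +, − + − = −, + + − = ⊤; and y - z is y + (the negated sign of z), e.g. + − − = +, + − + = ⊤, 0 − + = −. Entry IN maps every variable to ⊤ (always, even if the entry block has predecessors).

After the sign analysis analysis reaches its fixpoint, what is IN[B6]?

Converged values:
  B0: | IN=(all ⊤) | OUT=(all ⊤)
  B1: | IN=(all ⊤) | OUT=(all ⊤)
  B2: | IN=(all ⊤) | OUT=(all ⊤)
  B3: | IN=(all ⊤) | OUT=(all ⊤)
  B4: | IN=(all ⊤) | OUT={a:+, f:0; rest ⊤}
  B5: | IN={a:+, f:0; rest ⊤} | OUT={a:+, f:0; rest ⊤}
  B6: | IN={a:+, f:0; rest ⊤} | OUT={a:+, c:+, f:0; rest ⊤}

Merge at B6: IN[B6] = OUT[B5] = {a: +, b: ⊤, c: ⊤, d: ⊤, e: ⊤, f: 0}

Answer: {a: +, b: ⊤, c: ⊤, d: ⊤, e: ⊤, f: 0}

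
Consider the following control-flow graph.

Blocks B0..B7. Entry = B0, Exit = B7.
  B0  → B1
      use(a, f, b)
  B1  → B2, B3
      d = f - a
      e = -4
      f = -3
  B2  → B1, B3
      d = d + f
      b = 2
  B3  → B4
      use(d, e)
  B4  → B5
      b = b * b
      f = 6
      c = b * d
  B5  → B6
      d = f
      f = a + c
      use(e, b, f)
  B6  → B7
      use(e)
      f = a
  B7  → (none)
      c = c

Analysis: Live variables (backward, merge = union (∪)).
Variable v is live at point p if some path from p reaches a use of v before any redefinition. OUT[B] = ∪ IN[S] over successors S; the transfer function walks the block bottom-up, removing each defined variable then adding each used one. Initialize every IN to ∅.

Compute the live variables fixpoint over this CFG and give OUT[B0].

Answer: {a, b, f}

Working:
Per-block solution:
  B0:   IN={a, b, f}   OUT={a, b, f}
  B1:   IN={a, b, f}   OUT={a, b, d, e, f}
  B2:   IN={a, d, e, f}   OUT={a, b, d, e, f}
  B3:   IN={a, b, d, e}   OUT={a, b, d, e}
  B4:   IN={a, b, d, e}   OUT={a, b, c, e, f}
  B5:   IN={a, b, c, e, f}   OUT={a, c, e}
  B6:   IN={a, c, e}   OUT={c}
  B7:   IN={c}   OUT={}

Merge at B0: OUT[B0] = IN[B1] = {a, b, f}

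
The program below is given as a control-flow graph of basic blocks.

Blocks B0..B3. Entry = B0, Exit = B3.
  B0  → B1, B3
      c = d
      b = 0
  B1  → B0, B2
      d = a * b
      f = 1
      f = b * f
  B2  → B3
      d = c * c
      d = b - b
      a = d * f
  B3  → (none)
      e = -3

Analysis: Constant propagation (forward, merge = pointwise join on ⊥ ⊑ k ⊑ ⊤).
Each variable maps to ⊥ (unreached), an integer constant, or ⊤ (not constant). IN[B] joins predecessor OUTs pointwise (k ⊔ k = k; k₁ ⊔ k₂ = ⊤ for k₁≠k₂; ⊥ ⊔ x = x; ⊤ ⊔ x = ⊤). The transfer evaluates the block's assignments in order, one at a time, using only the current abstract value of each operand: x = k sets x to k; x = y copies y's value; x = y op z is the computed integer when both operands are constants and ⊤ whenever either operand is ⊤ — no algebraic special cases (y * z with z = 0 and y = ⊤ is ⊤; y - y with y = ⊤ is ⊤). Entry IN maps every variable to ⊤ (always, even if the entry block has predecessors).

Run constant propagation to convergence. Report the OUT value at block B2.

Fixpoint table:
  B0:   IN=(all ⊤)   OUT={b:0; rest ⊤}
  B1:   IN={b:0; rest ⊤}   OUT={b:0, f:0; rest ⊤}
  B2:   IN={b:0, f:0; rest ⊤}   OUT={a:0, b:0, d:0, f:0; rest ⊤}
  B3:   IN={b:0; rest ⊤}   OUT={b:0, e:-3; rest ⊤}

Merge at B2: IN[B2] = OUT[B1] = {a: ⊤, b: 0, c: ⊤, d: ⊤, e: ⊤, f: 0}
Applying B2's transfer function to that IN value gives OUT[B2] (row B2 above).

Answer: {a: 0, b: 0, c: ⊤, d: 0, e: ⊤, f: 0}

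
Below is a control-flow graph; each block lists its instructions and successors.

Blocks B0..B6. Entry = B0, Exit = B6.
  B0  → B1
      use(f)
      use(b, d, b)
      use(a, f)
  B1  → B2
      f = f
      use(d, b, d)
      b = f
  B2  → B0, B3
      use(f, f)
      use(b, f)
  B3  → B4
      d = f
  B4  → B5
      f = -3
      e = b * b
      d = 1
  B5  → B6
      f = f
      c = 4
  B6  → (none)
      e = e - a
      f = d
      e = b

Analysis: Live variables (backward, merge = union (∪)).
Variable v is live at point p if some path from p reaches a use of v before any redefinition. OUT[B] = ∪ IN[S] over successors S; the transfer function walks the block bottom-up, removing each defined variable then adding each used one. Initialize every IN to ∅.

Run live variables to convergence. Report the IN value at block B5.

Per-block solution:
  B0:   IN={a, b, d, f}   OUT={a, b, d, f}
  B1:   IN={a, b, d, f}   OUT={a, b, d, f}
  B2:   IN={a, b, d, f}   OUT={a, b, d, f}
  B3:   IN={a, b, f}   OUT={a, b}
  B4:   IN={a, b}   OUT={a, b, d, e, f}
  B5:   IN={a, b, d, e, f}   OUT={a, b, d, e}
  B6:   IN={a, b, d, e}   OUT={}

Merge at B5: OUT[B5] = IN[B6] = {a, b, d, e}
Applying B5's transfer function to that OUT value gives IN[B5] (row B5 above).

Answer: {a, b, d, e, f}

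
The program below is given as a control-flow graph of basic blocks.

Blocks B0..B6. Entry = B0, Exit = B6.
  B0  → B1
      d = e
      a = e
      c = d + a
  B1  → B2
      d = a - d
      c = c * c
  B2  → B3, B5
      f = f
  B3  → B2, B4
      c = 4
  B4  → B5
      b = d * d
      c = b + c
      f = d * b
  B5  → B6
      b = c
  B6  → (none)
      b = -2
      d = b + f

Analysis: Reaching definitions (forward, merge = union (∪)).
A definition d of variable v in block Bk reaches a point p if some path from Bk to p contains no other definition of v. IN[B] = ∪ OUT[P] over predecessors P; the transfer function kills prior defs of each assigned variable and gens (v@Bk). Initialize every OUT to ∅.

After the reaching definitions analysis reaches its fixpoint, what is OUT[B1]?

Fixpoint table:
  B0:  IN={}  OUT={a@B0, c@B0, d@B0}
  B1:  IN={a@B0, c@B0, d@B0}  OUT={a@B0, c@B1, d@B1}
  B2:  IN={a@B0, c@B1, c@B3, d@B1, f@B2}  OUT={a@B0, c@B1, c@B3, d@B1, f@B2}
  B3:  IN={a@B0, c@B1, c@B3, d@B1, f@B2}  OUT={a@B0, c@B3, d@B1, f@B2}
  B4:  IN={a@B0, c@B3, d@B1, f@B2}  OUT={a@B0, b@B4, c@B4, d@B1, f@B4}
  B5:  IN={a@B0, b@B4, c@B1, c@B3, c@B4, d@B1, f@B2, f@B4}  OUT={a@B0, b@B5, c@B1, c@B3, c@B4, d@B1, f@B2, f@B4}
  B6:  IN={a@B0, b@B5, c@B1, c@B3, c@B4, d@B1, f@B2, f@B4}  OUT={a@B0, b@B6, c@B1, c@B3, c@B4, d@B6, f@B2, f@B4}

Merge at B1: IN[B1] = OUT[B0] = {a@B0, c@B0, d@B0}
Applying B1's transfer function to that IN value gives OUT[B1] (row B1 above).

Answer: {a@B0, c@B1, d@B1}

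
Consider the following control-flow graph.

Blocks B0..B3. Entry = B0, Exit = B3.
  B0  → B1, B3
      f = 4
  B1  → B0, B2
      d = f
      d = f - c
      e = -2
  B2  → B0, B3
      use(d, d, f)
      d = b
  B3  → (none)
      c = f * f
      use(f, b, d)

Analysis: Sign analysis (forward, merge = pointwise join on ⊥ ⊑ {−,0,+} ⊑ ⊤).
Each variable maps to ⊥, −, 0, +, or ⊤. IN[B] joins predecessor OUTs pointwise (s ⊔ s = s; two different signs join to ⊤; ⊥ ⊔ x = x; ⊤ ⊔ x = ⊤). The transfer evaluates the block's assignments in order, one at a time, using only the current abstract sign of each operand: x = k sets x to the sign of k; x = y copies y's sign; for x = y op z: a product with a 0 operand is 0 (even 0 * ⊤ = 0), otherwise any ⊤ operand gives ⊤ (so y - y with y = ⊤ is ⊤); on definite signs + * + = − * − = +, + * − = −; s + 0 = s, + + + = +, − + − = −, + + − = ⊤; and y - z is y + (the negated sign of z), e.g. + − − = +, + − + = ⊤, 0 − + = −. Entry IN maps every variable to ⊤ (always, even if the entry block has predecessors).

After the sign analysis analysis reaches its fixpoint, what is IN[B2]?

Answer: {a: ⊤, b: ⊤, c: ⊤, d: ⊤, e: -, f: +}

Trace:
Per-block solution:
  B0: | IN=(all ⊤) | OUT={f:+; rest ⊤}
  B1: | IN={f:+; rest ⊤} | OUT={e:-, f:+; rest ⊤}
  B2: | IN={e:-, f:+; rest ⊤} | OUT={e:-, f:+; rest ⊤}
  B3: | IN={f:+; rest ⊤} | OUT={c:+, f:+; rest ⊤}

Merge at B2: IN[B2] = OUT[B1] = {a: ⊤, b: ⊤, c: ⊤, d: ⊤, e: -, f: +}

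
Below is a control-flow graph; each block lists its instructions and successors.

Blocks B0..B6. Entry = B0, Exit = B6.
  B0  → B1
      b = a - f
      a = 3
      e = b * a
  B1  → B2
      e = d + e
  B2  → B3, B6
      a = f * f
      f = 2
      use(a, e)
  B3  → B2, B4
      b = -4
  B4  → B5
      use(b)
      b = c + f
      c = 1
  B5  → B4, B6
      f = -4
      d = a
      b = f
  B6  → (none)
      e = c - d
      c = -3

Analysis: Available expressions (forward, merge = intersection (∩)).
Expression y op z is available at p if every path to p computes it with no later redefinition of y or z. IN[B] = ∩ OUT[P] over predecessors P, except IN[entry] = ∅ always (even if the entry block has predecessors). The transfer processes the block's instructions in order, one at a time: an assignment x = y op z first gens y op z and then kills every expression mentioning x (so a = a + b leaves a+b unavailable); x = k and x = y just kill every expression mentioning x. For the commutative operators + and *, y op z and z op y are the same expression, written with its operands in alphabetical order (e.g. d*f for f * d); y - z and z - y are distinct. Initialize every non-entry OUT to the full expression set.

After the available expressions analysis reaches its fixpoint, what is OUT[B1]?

Answer: {a*b}

Derivation:
Converged values:
  B0:  IN={}  OUT={a*b}
  B1:  IN={a*b}  OUT={a*b}
  B2:  IN={}  OUT={}
  B3:  IN={}  OUT={}
  B4:  IN={}  OUT={}
  B5:  IN={}  OUT={}
  B6:  IN={}  OUT={}

Merge at B1: IN[B1] = OUT[B0] = {a*b}
Applying B1's transfer function to that IN value gives OUT[B1] (row B1 above).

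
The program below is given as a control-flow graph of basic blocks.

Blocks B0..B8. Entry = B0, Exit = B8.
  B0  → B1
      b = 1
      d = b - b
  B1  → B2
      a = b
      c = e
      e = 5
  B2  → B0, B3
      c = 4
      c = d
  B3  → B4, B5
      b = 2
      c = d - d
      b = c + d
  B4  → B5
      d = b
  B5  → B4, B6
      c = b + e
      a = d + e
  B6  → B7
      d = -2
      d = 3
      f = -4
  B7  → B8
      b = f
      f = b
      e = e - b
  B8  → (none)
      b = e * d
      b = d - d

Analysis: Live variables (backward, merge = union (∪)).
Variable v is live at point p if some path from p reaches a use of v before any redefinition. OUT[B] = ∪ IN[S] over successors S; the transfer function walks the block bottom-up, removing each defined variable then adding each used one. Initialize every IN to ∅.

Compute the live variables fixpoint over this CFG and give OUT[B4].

Answer: {b, d, e}

Trace:
Fixpoint table:
  B0:   IN={e}   OUT={b, d, e}
  B1:   IN={b, d, e}   OUT={d, e}
  B2:   IN={d, e}   OUT={d, e}
  B3:   IN={d, e}   OUT={b, d, e}
  B4:   IN={b, e}   OUT={b, d, e}
  B5:   IN={b, d, e}   OUT={b, e}
  B6:   IN={e}   OUT={d, e, f}
  B7:   IN={d, e, f}   OUT={d, e}
  B8:   IN={d, e}   OUT={}

Merge at B4: OUT[B4] = IN[B5] = {b, d, e}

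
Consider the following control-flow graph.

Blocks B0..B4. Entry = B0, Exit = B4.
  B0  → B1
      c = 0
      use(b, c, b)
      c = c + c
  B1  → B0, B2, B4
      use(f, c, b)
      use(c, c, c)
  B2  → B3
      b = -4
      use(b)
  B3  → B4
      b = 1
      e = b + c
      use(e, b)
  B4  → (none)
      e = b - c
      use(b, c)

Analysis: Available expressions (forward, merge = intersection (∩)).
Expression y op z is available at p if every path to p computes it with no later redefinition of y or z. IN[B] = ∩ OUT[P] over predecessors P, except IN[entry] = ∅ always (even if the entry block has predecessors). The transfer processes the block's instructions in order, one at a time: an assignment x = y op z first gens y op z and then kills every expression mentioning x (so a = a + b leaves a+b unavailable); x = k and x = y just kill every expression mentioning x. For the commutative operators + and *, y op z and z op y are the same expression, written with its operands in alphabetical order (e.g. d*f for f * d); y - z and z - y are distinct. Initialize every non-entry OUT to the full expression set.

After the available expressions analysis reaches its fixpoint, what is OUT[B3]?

Answer: {b+c}

Derivation:
Fixpoint table:
  B0:   IN={}   OUT={}
  B1:   IN={}   OUT={}
  B2:   IN={}   OUT={}
  B3:   IN={}   OUT={b+c}
  B4:   IN={}   OUT={b-c}

Merge at B3: IN[B3] = OUT[B2] = {}
Applying B3's transfer function to that IN value gives OUT[B3] (row B3 above).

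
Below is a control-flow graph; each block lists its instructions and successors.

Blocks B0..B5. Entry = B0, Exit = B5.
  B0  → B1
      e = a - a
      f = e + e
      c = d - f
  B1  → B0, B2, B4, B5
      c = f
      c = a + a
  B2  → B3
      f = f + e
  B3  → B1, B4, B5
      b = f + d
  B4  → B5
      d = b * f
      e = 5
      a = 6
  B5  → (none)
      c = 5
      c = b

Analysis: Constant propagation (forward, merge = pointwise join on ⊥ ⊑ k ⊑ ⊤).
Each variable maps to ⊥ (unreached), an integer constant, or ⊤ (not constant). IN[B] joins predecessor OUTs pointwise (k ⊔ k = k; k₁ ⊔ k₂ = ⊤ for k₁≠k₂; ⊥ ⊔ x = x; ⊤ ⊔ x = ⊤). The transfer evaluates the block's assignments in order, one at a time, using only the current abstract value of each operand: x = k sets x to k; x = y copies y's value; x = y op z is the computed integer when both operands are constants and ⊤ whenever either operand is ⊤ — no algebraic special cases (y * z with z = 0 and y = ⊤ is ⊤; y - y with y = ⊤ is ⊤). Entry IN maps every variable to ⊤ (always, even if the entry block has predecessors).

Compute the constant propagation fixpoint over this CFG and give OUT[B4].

Answer: {a: 6, b: ⊤, c: ⊤, d: ⊤, e: 5, f: ⊤}

Trace:
Per-block solution:
  B0: | IN=(all ⊤) | OUT=(all ⊤)
  B1: | IN=(all ⊤) | OUT=(all ⊤)
  B2: | IN=(all ⊤) | OUT=(all ⊤)
  B3: | IN=(all ⊤) | OUT=(all ⊤)
  B4: | IN=(all ⊤) | OUT={a:6, e:5; rest ⊤}
  B5: | IN=(all ⊤) | OUT=(all ⊤)

Merge at B4: IN[B4] = OUT[B1] ⊔ OUT[B3] = {a: ⊤, b: ⊤, c: ⊤, d: ⊤, e: ⊤, f: ⊤}
Applying B4's transfer function to that IN value gives OUT[B4] (row B4 above).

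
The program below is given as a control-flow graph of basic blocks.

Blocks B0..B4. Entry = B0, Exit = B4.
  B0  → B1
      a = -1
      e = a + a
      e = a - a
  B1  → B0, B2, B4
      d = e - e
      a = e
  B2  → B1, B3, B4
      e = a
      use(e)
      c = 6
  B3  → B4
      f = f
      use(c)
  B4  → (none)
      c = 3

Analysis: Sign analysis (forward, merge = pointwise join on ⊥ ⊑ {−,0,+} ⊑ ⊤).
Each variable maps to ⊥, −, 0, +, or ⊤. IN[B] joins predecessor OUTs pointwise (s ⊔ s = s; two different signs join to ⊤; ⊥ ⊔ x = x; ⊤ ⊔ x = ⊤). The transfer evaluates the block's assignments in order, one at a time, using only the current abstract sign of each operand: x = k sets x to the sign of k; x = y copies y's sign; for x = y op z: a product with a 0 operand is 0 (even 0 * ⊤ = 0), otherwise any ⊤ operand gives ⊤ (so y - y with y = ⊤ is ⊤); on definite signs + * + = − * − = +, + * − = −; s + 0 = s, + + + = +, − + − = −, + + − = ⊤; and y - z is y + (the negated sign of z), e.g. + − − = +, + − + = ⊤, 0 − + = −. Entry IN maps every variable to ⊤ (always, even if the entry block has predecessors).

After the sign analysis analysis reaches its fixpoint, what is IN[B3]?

Per-block solution:
  B0: | IN=(all ⊤) | OUT={a:-; rest ⊤}
  B1: | IN=(all ⊤) | OUT=(all ⊤)
  B2: | IN=(all ⊤) | OUT={c:+; rest ⊤}
  B3: | IN={c:+; rest ⊤} | OUT={c:+; rest ⊤}
  B4: | IN=(all ⊤) | OUT={c:+; rest ⊤}

Merge at B3: IN[B3] = OUT[B2] = {a: ⊤, b: ⊤, c: +, d: ⊤, e: ⊤, f: ⊤}

Answer: {a: ⊤, b: ⊤, c: +, d: ⊤, e: ⊤, f: ⊤}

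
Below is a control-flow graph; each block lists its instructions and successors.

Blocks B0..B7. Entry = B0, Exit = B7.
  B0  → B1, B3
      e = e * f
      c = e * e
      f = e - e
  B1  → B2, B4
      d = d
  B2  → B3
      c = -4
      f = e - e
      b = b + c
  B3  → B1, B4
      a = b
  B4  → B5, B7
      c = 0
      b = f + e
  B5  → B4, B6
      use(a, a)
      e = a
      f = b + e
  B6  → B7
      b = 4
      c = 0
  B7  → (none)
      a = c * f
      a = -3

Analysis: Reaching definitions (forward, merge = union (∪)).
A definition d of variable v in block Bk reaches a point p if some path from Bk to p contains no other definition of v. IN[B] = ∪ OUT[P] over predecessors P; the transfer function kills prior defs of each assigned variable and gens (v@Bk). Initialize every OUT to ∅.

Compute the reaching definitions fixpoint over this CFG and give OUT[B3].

Per-block solution:
  B0: | IN={} | OUT={c@B0, e@B0, f@B0}
  B1: | IN={a@B3, b@B2, c@B0, c@B2, d@B1, e@B0, f@B0, f@B2} | OUT={a@B3, b@B2, c@B0, c@B2, d@B1, e@B0, f@B0, f@B2}
  B2: | IN={a@B3, b@B2, c@B0, c@B2, d@B1, e@B0, f@B0, f@B2} | OUT={a@B3, b@B2, c@B2, d@B1, e@B0, f@B2}
  B3: | IN={a@B3, b@B2, c@B0, c@B2, d@B1, e@B0, f@B0, f@B2} | OUT={a@B3, b@B2, c@B0, c@B2, d@B1, e@B0, f@B0, f@B2}
  B4: | IN={a@B3, b@B2, b@B4, c@B0, c@B2, c@B4, d@B1, e@B0, e@B5, f@B0, f@B2, f@B5} | OUT={a@B3, b@B4, c@B4, d@B1, e@B0, e@B5, f@B0, f@B2, f@B5}
  B5: | IN={a@B3, b@B4, c@B4, d@B1, e@B0, e@B5, f@B0, f@B2, f@B5} | OUT={a@B3, b@B4, c@B4, d@B1, e@B5, f@B5}
  B6: | IN={a@B3, b@B4, c@B4, d@B1, e@B5, f@B5} | OUT={a@B3, b@B6, c@B6, d@B1, e@B5, f@B5}
  B7: | IN={a@B3, b@B4, b@B6, c@B4, c@B6, d@B1, e@B0, e@B5, f@B0, f@B2, f@B5} | OUT={a@B7, b@B4, b@B6, c@B4, c@B6, d@B1, e@B0, e@B5, f@B0, f@B2, f@B5}

Merge at B3: IN[B3] = OUT[B0] ⊔ OUT[B2] = {a@B3, b@B2, c@B0, c@B2, d@B1, e@B0, f@B0, f@B2}
Applying B3's transfer function to that IN value gives OUT[B3] (row B3 above).

Answer: {a@B3, b@B2, c@B0, c@B2, d@B1, e@B0, f@B0, f@B2}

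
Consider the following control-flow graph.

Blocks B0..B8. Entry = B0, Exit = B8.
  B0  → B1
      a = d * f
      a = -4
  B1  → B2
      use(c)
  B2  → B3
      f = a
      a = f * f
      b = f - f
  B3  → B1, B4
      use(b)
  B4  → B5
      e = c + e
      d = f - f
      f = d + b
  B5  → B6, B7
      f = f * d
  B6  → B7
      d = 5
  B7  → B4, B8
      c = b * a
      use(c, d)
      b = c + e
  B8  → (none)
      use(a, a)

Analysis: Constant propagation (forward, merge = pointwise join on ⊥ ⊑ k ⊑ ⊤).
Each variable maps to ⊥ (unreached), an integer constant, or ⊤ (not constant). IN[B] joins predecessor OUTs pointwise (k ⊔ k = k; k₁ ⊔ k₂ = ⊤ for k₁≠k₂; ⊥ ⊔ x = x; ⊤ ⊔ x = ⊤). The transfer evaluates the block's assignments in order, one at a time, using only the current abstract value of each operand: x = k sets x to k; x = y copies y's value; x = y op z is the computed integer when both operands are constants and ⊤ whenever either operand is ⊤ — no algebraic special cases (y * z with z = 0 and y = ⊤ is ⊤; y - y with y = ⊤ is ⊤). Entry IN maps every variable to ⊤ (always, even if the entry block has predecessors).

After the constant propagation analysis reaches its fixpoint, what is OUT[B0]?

Per-block solution:
  B0:  IN=(all ⊤)  OUT={a:-4; rest ⊤}
  B1:  IN=(all ⊤)  OUT=(all ⊤)
  B2:  IN=(all ⊤)  OUT=(all ⊤)
  B3:  IN=(all ⊤)  OUT=(all ⊤)
  B4:  IN=(all ⊤)  OUT=(all ⊤)
  B5:  IN=(all ⊤)  OUT=(all ⊤)
  B6:  IN=(all ⊤)  OUT={d:5; rest ⊤}
  B7:  IN=(all ⊤)  OUT=(all ⊤)
  B8:  IN=(all ⊤)  OUT=(all ⊤)

B0 is the boundary node: IN[B0] = {a: ⊤, b: ⊤, c: ⊤, d: ⊤, e: ⊤, f: ⊤}
Applying B0's transfer function to that IN value gives OUT[B0] (row B0 above).

Answer: {a: -4, b: ⊤, c: ⊤, d: ⊤, e: ⊤, f: ⊤}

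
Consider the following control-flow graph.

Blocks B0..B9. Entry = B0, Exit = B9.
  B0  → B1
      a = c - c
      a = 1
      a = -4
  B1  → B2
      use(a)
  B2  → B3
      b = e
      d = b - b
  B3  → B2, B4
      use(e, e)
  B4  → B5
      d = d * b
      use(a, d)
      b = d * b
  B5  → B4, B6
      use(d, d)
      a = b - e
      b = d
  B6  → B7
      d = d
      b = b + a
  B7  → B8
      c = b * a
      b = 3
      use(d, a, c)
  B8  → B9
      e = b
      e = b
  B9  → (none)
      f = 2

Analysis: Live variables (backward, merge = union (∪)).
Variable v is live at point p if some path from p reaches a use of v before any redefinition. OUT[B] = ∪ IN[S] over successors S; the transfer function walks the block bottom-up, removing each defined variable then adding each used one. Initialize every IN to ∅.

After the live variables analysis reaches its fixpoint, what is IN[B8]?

Answer: {b}

Derivation:
Per-block solution:
  B0:   IN={c, e}   OUT={a, e}
  B1:   IN={a, e}   OUT={a, e}
  B2:   IN={a, e}   OUT={a, b, d, e}
  B3:   IN={a, b, d, e}   OUT={a, b, d, e}
  B4:   IN={a, b, d, e}   OUT={b, d, e}
  B5:   IN={b, d, e}   OUT={a, b, d, e}
  B6:   IN={a, b, d}   OUT={a, b, d}
  B7:   IN={a, b, d}   OUT={b}
  B8:   IN={b}   OUT={}
  B9:   IN={}   OUT={}

Merge at B8: OUT[B8] = IN[B9] = {}
Applying B8's transfer function to that OUT value gives IN[B8] (row B8 above).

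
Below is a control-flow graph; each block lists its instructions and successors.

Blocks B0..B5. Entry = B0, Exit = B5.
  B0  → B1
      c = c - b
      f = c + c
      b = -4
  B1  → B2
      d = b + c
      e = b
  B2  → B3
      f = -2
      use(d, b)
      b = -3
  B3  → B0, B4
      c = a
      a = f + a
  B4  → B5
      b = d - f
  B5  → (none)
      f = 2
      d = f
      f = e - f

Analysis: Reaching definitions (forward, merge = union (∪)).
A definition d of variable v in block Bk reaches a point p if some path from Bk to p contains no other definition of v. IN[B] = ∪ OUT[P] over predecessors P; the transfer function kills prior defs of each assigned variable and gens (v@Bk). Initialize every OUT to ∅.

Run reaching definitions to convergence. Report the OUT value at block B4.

Answer: {a@B3, b@B4, c@B3, d@B1, e@B1, f@B2}

Trace:
Fixpoint table:
  B0: | IN={a@B3, b@B2, c@B3, d@B1, e@B1, f@B2} | OUT={a@B3, b@B0, c@B0, d@B1, e@B1, f@B0}
  B1: | IN={a@B3, b@B0, c@B0, d@B1, e@B1, f@B0} | OUT={a@B3, b@B0, c@B0, d@B1, e@B1, f@B0}
  B2: | IN={a@B3, b@B0, c@B0, d@B1, e@B1, f@B0} | OUT={a@B3, b@B2, c@B0, d@B1, e@B1, f@B2}
  B3: | IN={a@B3, b@B2, c@B0, d@B1, e@B1, f@B2} | OUT={a@B3, b@B2, c@B3, d@B1, e@B1, f@B2}
  B4: | IN={a@B3, b@B2, c@B3, d@B1, e@B1, f@B2} | OUT={a@B3, b@B4, c@B3, d@B1, e@B1, f@B2}
  B5: | IN={a@B3, b@B4, c@B3, d@B1, e@B1, f@B2} | OUT={a@B3, b@B4, c@B3, d@B5, e@B1, f@B5}

Merge at B4: IN[B4] = OUT[B3] = {a@B3, b@B2, c@B3, d@B1, e@B1, f@B2}
Applying B4's transfer function to that IN value gives OUT[B4] (row B4 above).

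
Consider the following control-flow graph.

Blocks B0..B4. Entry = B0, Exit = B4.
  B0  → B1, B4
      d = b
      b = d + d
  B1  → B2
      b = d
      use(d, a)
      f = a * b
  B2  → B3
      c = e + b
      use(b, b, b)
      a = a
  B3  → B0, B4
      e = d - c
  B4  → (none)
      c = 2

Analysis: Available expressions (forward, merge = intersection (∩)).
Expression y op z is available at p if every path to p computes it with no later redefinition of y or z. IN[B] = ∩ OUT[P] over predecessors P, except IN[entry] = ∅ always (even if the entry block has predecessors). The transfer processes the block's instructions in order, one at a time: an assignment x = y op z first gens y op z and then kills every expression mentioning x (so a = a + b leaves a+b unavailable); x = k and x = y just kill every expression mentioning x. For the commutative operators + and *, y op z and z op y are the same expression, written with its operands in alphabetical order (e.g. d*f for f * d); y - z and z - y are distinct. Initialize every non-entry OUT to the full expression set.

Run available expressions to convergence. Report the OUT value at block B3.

Fixpoint table:
  B0:   IN={}   OUT={d+d}
  B1:   IN={d+d}   OUT={a*b, d+d}
  B2:   IN={a*b, d+d}   OUT={b+e, d+d}
  B3:   IN={b+e, d+d}   OUT={d+d, d-c}
  B4:   IN={d+d}   OUT={d+d}

Merge at B3: IN[B3] = OUT[B2] = {b+e, d+d}
Applying B3's transfer function to that IN value gives OUT[B3] (row B3 above).

Answer: {d+d, d-c}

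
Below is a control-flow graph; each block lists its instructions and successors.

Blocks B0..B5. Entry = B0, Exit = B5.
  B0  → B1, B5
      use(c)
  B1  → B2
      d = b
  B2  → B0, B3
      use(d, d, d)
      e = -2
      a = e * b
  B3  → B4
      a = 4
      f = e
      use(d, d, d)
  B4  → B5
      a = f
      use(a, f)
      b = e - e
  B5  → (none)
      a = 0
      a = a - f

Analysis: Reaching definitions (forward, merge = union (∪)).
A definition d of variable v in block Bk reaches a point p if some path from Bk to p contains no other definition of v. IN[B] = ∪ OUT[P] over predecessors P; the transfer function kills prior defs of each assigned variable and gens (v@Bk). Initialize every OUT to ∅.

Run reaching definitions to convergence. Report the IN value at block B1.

Fixpoint table:
  B0:   IN={a@B2, d@B1, e@B2}   OUT={a@B2, d@B1, e@B2}
  B1:   IN={a@B2, d@B1, e@B2}   OUT={a@B2, d@B1, e@B2}
  B2:   IN={a@B2, d@B1, e@B2}   OUT={a@B2, d@B1, e@B2}
  B3:   IN={a@B2, d@B1, e@B2}   OUT={a@B3, d@B1, e@B2, f@B3}
  B4:   IN={a@B3, d@B1, e@B2, f@B3}   OUT={a@B4, b@B4, d@B1, e@B2, f@B3}
  B5:   IN={a@B2, a@B4, b@B4, d@B1, e@B2, f@B3}   OUT={a@B5, b@B4, d@B1, e@B2, f@B3}

Merge at B1: IN[B1] = OUT[B0] = {a@B2, d@B1, e@B2}

Answer: {a@B2, d@B1, e@B2}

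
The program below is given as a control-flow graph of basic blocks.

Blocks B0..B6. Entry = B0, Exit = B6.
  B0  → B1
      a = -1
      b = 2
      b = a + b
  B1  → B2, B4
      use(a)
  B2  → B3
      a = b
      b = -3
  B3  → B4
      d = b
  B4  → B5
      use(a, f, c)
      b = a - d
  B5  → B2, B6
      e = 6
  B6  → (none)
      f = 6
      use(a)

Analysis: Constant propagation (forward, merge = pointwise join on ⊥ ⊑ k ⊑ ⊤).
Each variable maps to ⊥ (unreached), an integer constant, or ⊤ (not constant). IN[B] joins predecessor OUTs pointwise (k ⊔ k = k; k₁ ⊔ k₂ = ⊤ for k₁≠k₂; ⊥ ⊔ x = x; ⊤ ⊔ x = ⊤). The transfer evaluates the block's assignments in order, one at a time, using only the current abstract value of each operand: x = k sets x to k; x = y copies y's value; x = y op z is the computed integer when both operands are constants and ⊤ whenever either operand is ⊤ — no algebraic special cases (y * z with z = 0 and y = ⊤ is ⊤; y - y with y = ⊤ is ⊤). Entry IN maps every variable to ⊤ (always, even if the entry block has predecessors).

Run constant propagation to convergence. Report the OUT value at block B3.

Answer: {a: ⊤, b: -3, c: ⊤, d: -3, e: ⊤, f: ⊤}

Derivation:
Converged values:
  B0:  IN=(all ⊤)  OUT={a:-1, b:1; rest ⊤}
  B1:  IN={a:-1, b:1; rest ⊤}  OUT={a:-1, b:1; rest ⊤}
  B2:  IN=(all ⊤)  OUT={b:-3; rest ⊤}
  B3:  IN={b:-3; rest ⊤}  OUT={b:-3, d:-3; rest ⊤}
  B4:  IN=(all ⊤)  OUT=(all ⊤)
  B5:  IN=(all ⊤)  OUT={e:6; rest ⊤}
  B6:  IN={e:6; rest ⊤}  OUT={e:6, f:6; rest ⊤}

Merge at B3: IN[B3] = OUT[B2] = {a: ⊤, b: -3, c: ⊤, d: ⊤, e: ⊤, f: ⊤}
Applying B3's transfer function to that IN value gives OUT[B3] (row B3 above).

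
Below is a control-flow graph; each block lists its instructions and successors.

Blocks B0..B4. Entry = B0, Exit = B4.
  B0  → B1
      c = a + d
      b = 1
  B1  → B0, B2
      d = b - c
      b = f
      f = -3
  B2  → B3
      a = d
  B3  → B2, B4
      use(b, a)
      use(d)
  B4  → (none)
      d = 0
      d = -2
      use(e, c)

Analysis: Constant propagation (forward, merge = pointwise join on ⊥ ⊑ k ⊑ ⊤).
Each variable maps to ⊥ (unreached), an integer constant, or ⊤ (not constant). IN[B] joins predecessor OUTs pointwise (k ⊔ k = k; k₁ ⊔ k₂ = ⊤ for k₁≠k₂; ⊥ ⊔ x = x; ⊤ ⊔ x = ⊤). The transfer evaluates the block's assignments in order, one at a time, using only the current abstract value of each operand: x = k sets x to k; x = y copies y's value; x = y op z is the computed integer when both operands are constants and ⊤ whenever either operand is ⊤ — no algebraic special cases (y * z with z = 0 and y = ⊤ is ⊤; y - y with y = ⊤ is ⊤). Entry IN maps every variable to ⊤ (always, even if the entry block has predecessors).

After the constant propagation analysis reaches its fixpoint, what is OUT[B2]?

Answer: {a: ⊤, b: ⊤, c: ⊤, d: ⊤, e: ⊤, f: -3}

Trace:
Fixpoint table:
  B0:   IN=(all ⊤)   OUT={b:1; rest ⊤}
  B1:   IN={b:1; rest ⊤}   OUT={f:-3; rest ⊤}
  B2:   IN={f:-3; rest ⊤}   OUT={f:-3; rest ⊤}
  B3:   IN={f:-3; rest ⊤}   OUT={f:-3; rest ⊤}
  B4:   IN={f:-3; rest ⊤}   OUT={d:-2, f:-3; rest ⊤}

Merge at B2: IN[B2] = OUT[B1] ⊔ OUT[B3] = {a: ⊤, b: ⊤, c: ⊤, d: ⊤, e: ⊤, f: -3}
Applying B2's transfer function to that IN value gives OUT[B2] (row B2 above).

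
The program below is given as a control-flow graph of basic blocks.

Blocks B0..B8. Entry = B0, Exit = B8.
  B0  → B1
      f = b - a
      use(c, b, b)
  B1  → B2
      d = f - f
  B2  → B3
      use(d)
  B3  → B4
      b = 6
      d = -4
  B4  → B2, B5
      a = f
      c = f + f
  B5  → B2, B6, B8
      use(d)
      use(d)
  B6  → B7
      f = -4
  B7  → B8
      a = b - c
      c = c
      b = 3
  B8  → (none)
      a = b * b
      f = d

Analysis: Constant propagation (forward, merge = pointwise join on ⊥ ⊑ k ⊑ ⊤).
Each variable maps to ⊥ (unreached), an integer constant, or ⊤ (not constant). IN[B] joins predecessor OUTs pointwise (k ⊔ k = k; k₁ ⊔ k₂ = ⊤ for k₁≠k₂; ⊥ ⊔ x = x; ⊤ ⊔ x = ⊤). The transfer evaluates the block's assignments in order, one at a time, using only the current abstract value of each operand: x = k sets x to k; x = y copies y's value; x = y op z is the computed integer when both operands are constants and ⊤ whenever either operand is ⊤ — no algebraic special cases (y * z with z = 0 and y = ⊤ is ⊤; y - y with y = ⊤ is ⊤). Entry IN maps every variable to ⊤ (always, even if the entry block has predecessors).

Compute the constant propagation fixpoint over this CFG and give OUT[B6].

Fixpoint table:
  B0: | IN=(all ⊤) | OUT=(all ⊤)
  B1: | IN=(all ⊤) | OUT=(all ⊤)
  B2: | IN=(all ⊤) | OUT=(all ⊤)
  B3: | IN=(all ⊤) | OUT={b:6, d:-4; rest ⊤}
  B4: | IN={b:6, d:-4; rest ⊤} | OUT={b:6, d:-4; rest ⊤}
  B5: | IN={b:6, d:-4; rest ⊤} | OUT={b:6, d:-4; rest ⊤}
  B6: | IN={b:6, d:-4; rest ⊤} | OUT={b:6, d:-4, f:-4; rest ⊤}
  B7: | IN={b:6, d:-4, f:-4; rest ⊤} | OUT={b:3, d:-4, f:-4; rest ⊤}
  B8: | IN={d:-4; rest ⊤} | OUT={d:-4, f:-4; rest ⊤}

Merge at B6: IN[B6] = OUT[B5] = {a: ⊤, b: 6, c: ⊤, d: -4, e: ⊤, f: ⊤}
Applying B6's transfer function to that IN value gives OUT[B6] (row B6 above).

Answer: {a: ⊤, b: 6, c: ⊤, d: -4, e: ⊤, f: -4}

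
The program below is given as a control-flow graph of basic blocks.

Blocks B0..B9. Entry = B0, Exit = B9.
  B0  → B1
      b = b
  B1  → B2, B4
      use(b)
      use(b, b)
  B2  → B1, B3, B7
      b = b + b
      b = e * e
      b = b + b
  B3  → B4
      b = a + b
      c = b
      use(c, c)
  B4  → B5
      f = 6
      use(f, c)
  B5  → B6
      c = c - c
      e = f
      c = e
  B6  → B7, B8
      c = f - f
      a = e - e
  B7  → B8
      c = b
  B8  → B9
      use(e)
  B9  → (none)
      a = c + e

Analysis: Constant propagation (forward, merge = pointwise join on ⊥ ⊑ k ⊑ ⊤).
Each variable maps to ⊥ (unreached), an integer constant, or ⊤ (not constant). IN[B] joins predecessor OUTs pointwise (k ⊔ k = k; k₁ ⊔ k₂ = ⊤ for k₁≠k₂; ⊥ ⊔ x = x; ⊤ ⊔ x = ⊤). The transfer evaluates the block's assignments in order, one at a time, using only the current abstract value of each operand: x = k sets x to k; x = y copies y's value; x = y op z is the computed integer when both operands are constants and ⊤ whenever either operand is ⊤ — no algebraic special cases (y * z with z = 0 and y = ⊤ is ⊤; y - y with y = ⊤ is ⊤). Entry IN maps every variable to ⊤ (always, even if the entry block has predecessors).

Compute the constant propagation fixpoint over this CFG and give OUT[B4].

Converged values:
  B0:  IN=(all ⊤)  OUT=(all ⊤)
  B1:  IN=(all ⊤)  OUT=(all ⊤)
  B2:  IN=(all ⊤)  OUT=(all ⊤)
  B3:  IN=(all ⊤)  OUT=(all ⊤)
  B4:  IN=(all ⊤)  OUT={f:6; rest ⊤}
  B5:  IN={f:6; rest ⊤}  OUT={c:6, e:6, f:6; rest ⊤}
  B6:  IN={c:6, e:6, f:6; rest ⊤}  OUT={a:0, c:0, e:6, f:6; rest ⊤}
  B7:  IN=(all ⊤)  OUT=(all ⊤)
  B8:  IN=(all ⊤)  OUT=(all ⊤)
  B9:  IN=(all ⊤)  OUT=(all ⊤)

Merge at B4: IN[B4] = OUT[B1] ⊔ OUT[B3] = {a: ⊤, b: ⊤, c: ⊤, d: ⊤, e: ⊤, f: ⊤}
Applying B4's transfer function to that IN value gives OUT[B4] (row B4 above).

Answer: {a: ⊤, b: ⊤, c: ⊤, d: ⊤, e: ⊤, f: 6}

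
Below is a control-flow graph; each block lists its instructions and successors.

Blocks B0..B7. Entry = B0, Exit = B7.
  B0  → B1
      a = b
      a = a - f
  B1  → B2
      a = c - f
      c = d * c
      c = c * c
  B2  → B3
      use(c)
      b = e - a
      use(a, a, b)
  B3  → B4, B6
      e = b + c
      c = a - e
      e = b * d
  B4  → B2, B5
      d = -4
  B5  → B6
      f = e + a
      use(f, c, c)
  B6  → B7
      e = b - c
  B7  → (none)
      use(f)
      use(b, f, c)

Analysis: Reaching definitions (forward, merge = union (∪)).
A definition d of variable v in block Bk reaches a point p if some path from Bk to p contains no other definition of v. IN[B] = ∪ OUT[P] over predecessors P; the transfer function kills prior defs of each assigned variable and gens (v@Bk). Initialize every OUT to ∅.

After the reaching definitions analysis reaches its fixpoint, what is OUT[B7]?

Answer: {a@B1, b@B2, c@B3, d@B4, e@B6, f@B5}

Derivation:
Converged values:
  B0: | IN={} | OUT={a@B0}
  B1: | IN={a@B0} | OUT={a@B1, c@B1}
  B2: | IN={a@B1, b@B2, c@B1, c@B3, d@B4, e@B3} | OUT={a@B1, b@B2, c@B1, c@B3, d@B4, e@B3}
  B3: | IN={a@B1, b@B2, c@B1, c@B3, d@B4, e@B3} | OUT={a@B1, b@B2, c@B3, d@B4, e@B3}
  B4: | IN={a@B1, b@B2, c@B3, d@B4, e@B3} | OUT={a@B1, b@B2, c@B3, d@B4, e@B3}
  B5: | IN={a@B1, b@B2, c@B3, d@B4, e@B3} | OUT={a@B1, b@B2, c@B3, d@B4, e@B3, f@B5}
  B6: | IN={a@B1, b@B2, c@B3, d@B4, e@B3, f@B5} | OUT={a@B1, b@B2, c@B3, d@B4, e@B6, f@B5}
  B7: | IN={a@B1, b@B2, c@B3, d@B4, e@B6, f@B5} | OUT={a@B1, b@B2, c@B3, d@B4, e@B6, f@B5}

Merge at B7: IN[B7] = OUT[B6] = {a@B1, b@B2, c@B3, d@B4, e@B6, f@B5}
Applying B7's transfer function to that IN value gives OUT[B7] (row B7 above).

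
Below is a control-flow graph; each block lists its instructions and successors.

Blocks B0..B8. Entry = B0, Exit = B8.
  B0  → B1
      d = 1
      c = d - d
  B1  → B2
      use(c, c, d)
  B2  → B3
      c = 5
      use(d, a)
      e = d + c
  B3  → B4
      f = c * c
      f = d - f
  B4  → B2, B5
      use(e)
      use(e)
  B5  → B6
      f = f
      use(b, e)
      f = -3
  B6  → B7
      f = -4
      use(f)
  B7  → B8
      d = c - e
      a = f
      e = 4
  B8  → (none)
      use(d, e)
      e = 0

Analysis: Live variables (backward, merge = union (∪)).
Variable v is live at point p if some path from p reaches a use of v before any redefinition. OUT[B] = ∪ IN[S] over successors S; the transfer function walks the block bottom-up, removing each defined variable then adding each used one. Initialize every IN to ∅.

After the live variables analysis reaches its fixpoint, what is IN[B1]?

Per-block solution:
  B0:   IN={a, b}   OUT={a, b, c, d}
  B1:   IN={a, b, c, d}   OUT={a, b, d}
  B2:   IN={a, b, d}   OUT={a, b, c, d, e}
  B3:   IN={a, b, c, d, e}   OUT={a, b, c, d, e, f}
  B4:   IN={a, b, c, d, e, f}   OUT={a, b, c, d, e, f}
  B5:   IN={b, c, e, f}   OUT={c, e}
  B6:   IN={c, e}   OUT={c, e, f}
  B7:   IN={c, e, f}   OUT={d, e}
  B8:   IN={d, e}   OUT={}

Merge at B1: OUT[B1] = IN[B2] = {a, b, d}
Applying B1's transfer function to that OUT value gives IN[B1] (row B1 above).

Answer: {a, b, c, d}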